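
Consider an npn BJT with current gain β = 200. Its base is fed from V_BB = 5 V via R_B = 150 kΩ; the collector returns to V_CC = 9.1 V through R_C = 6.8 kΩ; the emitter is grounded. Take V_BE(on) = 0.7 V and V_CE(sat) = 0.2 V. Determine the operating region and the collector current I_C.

saturation; I_C ≈ 1.3 mA

Assume active: I_B = (5 − 0.7)/150 = 0.0287 mA, giving I_C = β·I_B = 5.73 mA.
But then V_CE = 9.1 − 5.73×6.8 = -29.9 V < V_CE(sat) = 0.2 V — impossible in the active region.
So the transistor is saturated. With V_CE = 0.2 V, I_C = (V_CC − 0.2)/R_C = 8.9/6.8 = 1.31 mA.
Check: β·I_B = 5.73 mA > I_C = 1.31 mA, confirming saturation.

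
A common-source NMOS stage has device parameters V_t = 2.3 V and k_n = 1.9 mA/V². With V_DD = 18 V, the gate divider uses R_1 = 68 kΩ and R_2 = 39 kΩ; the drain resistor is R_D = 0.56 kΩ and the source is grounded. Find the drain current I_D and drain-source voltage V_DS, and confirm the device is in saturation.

V_G = V_DD·R_2/(R_1+R_2) = 18×39/107 = 6.56 V. With the source grounded, V_GS = V_G = 6.56 V.
Assume saturation: I_D = (k_n/2)(V_GS − V_t)² = (1.9/2)×(6.56 − 2.3)² = 0.95×4.26² = 17.2 mA.
V_DS = V_DD − I_D·R_D = 18 − 17.2×0.56 = 8.34 V.
Saturation requires V_DS ≥ V_GS − V_t = 4.26 V; 8.34 ≥ 4.26 ✓.

I_D ≈ 17 mA, V_DS ≈ 8.3 V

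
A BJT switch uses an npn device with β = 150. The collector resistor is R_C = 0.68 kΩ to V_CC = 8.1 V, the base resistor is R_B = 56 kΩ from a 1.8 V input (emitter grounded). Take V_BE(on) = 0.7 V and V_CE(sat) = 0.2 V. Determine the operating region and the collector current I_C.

active; I_C ≈ 2.9 mA

Assume active. Base-emitter loop: I_B = (V_BB − V_BE)/R_B = (1.8 − 0.7)/56 = 0.0196 mA.
I_C = β·I_B = 150×0.0196 = 2.95 mA.
V_CE = V_CC − I_C·R_C = 8.1 − 2.95×0.68 = 6.1 V > V_CE(sat), so the active-region assumption holds.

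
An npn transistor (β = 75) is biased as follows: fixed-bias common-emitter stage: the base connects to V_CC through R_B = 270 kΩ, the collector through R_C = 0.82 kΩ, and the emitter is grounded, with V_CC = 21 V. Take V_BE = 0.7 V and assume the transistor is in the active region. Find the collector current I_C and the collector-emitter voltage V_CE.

Base loop: V_CC = I_B·R_B + V_BE, so I_B = (21 − 0.7)/270 kΩ = 0.0752 mA.
In the active region I_C = β·I_B = 75 × 0.0752 = 5.64 mA.
Collector loop: V_CE = V_CC − I_C·R_C = 21 − 5.64×0.82 = 16.4 V.
Since V_CE = 16.4 V > V_CE(sat) ≈ 0.2 V, the transistor is in the active region as assumed.

I_C ≈ 5.6 mA, V_CE ≈ 16 V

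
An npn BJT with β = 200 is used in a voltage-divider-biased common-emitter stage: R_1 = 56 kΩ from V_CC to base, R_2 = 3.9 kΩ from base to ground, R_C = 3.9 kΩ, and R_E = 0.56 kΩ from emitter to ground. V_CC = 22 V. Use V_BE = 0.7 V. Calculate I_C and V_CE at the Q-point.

Thevenize the base divider: V_Th = V_CC·R_2/(R_1+R_2) = 22×3.9/59.9 = 1.43 V, R_Th = R_1‖R_2 = 3.65 kΩ.
Base-emitter loop: V_Th = I_B·R_Th + V_BE + (β+1)I_B·R_E, so I_B = (1.43 − 0.7) / (3.65 + 201×0.56) = 0.0063 mA.
I_C = β·I_B = 200×0.0063 = 1.26 mA, and I_E = (β+1)I_B = 1.27 mA.
V_CE = V_CC − I_C·R_C − I_E·R_E = 22 − 1.26×3.9 − 1.27×0.56 = 16.4 V.
V_CE = 16.4 V > 0.2 V confirms active-region operation.

I_C ≈ 1.3 mA, V_CE ≈ 16 V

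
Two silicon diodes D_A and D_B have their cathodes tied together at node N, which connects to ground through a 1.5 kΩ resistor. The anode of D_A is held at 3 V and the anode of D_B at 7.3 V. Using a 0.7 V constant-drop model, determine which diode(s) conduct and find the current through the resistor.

Only D_B conducts; I_R ≈ 4.4 mA

Assume both conduct. Then node N would need to be at both 3−0.7 = 2.3 V and 7.3−0.7 = 6.6 V, which is impossible.
Assume only D_B conducts: V_N = 7.3 − 0.7 = 6.6 V, so I_R = 6.6/1.5 = 4.4 mA.
Check D_A: its anode-to-cathode voltage is 3 − 6.6 = -3.6 V < 0.7 V, so it is off. The assumption is consistent.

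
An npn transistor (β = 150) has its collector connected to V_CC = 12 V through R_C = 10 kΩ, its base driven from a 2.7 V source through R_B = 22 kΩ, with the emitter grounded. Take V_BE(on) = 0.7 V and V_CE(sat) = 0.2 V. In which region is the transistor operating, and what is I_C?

saturation; I_C ≈ 1.2 mA

Assume active: I_B = (2.7 − 0.7)/22 = 0.0909 mA, giving I_C = β·I_B = 13.6 mA.
But then V_CE = 12 − 13.6×10 = -124 V < V_CE(sat) = 0.2 V — impossible in the active region.
So the transistor is saturated. With V_CE = 0.2 V, I_C = (V_CC − 0.2)/R_C = 11.8/10 = 1.18 mA.
Check: β·I_B = 13.6 mA > I_C = 1.18 mA, confirming saturation.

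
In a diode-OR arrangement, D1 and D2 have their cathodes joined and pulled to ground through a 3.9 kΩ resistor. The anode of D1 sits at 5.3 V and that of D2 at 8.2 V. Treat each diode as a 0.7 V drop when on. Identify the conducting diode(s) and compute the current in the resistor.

Assume both conduct. Then node N would need to be at both 5.3−0.7 = 4.6 V and 8.2−0.7 = 7.5 V, which is impossible.
Assume only D2 conducts: V_N = 8.2 − 0.7 = 7.5 V, so I_R = 7.5/3.9 = 1.92 mA.
Check D1: its anode-to-cathode voltage is 5.3 − 7.5 = -2.2 V < 0.7 V, so it is off. The assumption is consistent.

Only D2 conducts; I_R ≈ 1.9 mA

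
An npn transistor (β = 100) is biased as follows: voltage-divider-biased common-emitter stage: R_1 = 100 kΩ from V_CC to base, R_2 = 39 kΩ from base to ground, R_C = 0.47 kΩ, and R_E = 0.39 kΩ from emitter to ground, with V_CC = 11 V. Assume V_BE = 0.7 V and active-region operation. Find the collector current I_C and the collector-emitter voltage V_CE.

Thevenize the base divider: V_Th = V_CC·R_2/(R_1+R_2) = 11×39/139 = 3.09 V, R_Th = R_1‖R_2 = 28.1 kΩ.
Base-emitter loop: V_Th = I_B·R_Th + V_BE + (β+1)I_B·R_E, so I_B = (3.09 − 0.7) / (28.1 + 101×0.39) = 0.0354 mA.
I_C = β·I_B = 100×0.0354 = 3.54 mA, and I_E = (β+1)I_B = 3.57 mA.
V_CE = V_CC − I_C·R_C − I_E·R_E = 11 − 3.54×0.47 − 3.57×0.39 = 7.94 V.
V_CE = 7.94 V > 0.2 V confirms active-region operation.

I_C ≈ 3.5 mA, V_CE ≈ 7.9 V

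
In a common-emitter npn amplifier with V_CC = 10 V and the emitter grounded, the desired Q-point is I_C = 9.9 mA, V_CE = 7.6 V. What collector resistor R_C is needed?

R_C ≈ 0.24 kΩ

Collector loop: V_CC = I_C·R_C + V_CE.
R_C = (V_CC − V_CE)/I_C = (10 − 7.6)/9.9 = 0.242 kΩ.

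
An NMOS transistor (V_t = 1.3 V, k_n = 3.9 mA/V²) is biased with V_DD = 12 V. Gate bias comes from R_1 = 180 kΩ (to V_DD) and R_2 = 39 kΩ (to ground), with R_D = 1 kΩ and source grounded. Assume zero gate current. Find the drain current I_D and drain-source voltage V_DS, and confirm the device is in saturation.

I_D ≈ 1.4 mA, V_DS ≈ 11 V

V_G = V_DD·R_2/(R_1+R_2) = 12×39/219 = 2.14 V. With the source grounded, V_GS = V_G = 2.14 V.
Assume saturation: I_D = (k_n/2)(V_GS − V_t)² = (3.9/2)×(2.14 − 1.3)² = 1.95×0.837² = 1.37 mA.
V_DS = V_DD − I_D·R_D = 12 − 1.37×1 = 10.6 V.
Saturation requires V_DS ≥ V_GS − V_t = 0.837 V; 10.6 ≥ 0.837 ✓.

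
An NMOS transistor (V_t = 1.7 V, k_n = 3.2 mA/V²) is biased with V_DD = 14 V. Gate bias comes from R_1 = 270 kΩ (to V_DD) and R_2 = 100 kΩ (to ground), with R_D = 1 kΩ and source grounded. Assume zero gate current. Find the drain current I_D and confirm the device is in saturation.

I_D ≈ 6.9 mA

V_G = V_DD·R_2/(R_1+R_2) = 14×100/370 = 3.78 V. With the source grounded, V_GS = V_G = 3.78 V.
Assume saturation: I_D = (k_n/2)(V_GS − V_t)² = (3.2/2)×(3.78 − 1.7)² = 1.6×2.08² = 6.95 mA.
V_DS = V_DD − I_D·R_D = 14 − 6.95×1 = 7.05 V.
Saturation requires V_DS ≥ V_GS − V_t = 2.08 V; 7.05 ≥ 2.08 ✓.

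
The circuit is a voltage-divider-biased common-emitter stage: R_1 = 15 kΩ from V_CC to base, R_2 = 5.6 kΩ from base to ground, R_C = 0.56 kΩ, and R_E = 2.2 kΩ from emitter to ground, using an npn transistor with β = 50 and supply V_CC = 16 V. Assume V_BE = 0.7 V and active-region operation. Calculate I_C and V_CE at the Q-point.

I_C ≈ 1.6 mA, V_CE ≈ 12 V

Thevenize the base divider: V_Th = V_CC·R_2/(R_1+R_2) = 16×5.6/20.6 = 4.35 V, R_Th = R_1‖R_2 = 4.08 kΩ.
Base-emitter loop: V_Th = I_B·R_Th + V_BE + (β+1)I_B·R_E, so I_B = (4.35 − 0.7) / (4.08 + 51×2.2) = 0.0314 mA.
I_C = β·I_B = 50×0.0314 = 1.57 mA, and I_E = (β+1)I_B = 1.6 mA.
V_CE = V_CC − I_C·R_C − I_E·R_E = 16 − 1.57×0.56 − 1.6×2.2 = 11.6 V.
V_CE = 11.6 V > 0.2 V confirms active-region operation.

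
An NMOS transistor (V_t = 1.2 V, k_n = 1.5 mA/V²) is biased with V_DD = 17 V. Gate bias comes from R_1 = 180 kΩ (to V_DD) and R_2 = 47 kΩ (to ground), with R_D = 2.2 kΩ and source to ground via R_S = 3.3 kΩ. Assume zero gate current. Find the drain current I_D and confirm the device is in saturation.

V_G = V_DD·R_2/(R_1+R_2) = 17×47/227 = 3.52 V.
Assume saturation: I_D = (k_n/2)(V_GS − V_t)² with V_GS = V_G − I_D·R_S = 3.52 − 3.3·I_D.
Substituting gives 8.17·I_D² − 12.5·I_D + 4.04 = 0, with roots I_D = 0.464 or 1.06 mA.
The root I_D = 1.06 mA gives V_GS = 0.00898 V ≤ V_t, so take I_D = 0.464 mA.
Then V_GS = 1.99 V and V_DS = V_DD − I_D(R_D+R_S) = 17 − 0.464×5.5 = 14.4 V.
Saturation requires V_DS ≥ V_GS − V_t = 0.787 V; 14.4 ≥ 0.787 ✓.

I_D ≈ 0.46 mA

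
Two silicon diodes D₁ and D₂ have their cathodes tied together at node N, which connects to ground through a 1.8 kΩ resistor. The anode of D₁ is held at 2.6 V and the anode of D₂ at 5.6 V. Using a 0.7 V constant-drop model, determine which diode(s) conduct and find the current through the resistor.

Only D₂ conducts; I_R ≈ 2.7 mA

Assume both conduct. Then node N would need to be at both 2.6−0.7 = 1.9 V and 5.6−0.7 = 4.9 V, which is impossible.
Assume only D₂ conducts: V_N = 5.6 − 0.7 = 4.9 V, so I_R = 4.9/1.8 = 2.72 mA.
Check D₁: its anode-to-cathode voltage is 2.6 − 4.9 = -2.3 V < 0.7 V, so it is off. The assumption is consistent.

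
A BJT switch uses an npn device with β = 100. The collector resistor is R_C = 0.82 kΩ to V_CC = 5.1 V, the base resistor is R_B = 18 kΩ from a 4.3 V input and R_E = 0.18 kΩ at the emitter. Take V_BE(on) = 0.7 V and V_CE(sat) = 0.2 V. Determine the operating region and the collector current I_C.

saturation; I_C ≈ 4.9 mA

Assume active: I_B = (4.3 − 0.7)/(18 + 101×0.18) = 0.0995 mA, I_C = β·I_B = 9.95 mA.
Then V_CE = 5.1 − 9.95×0.82 − 10×0.18 = -4.87 V < 0.2 V — the active assumption fails.
Re-solve with V_CE = 0.2 V. KCL at the emitter: V_E/R_E = (V_BB−0.7−V_E)/R_B + (V_CC−0.2−V_E)/R_C, giving V_E = 0.904 V.
I_C = (V_CC − 0.2 − V_E)/R_C = (4.9 − 0.904)/0.82 = 4.87 mA.
Check: I_B = (3.6 − 0.904)/18 = 0.15 mA, and β·I_B = 15 mA > I_C, confirming saturation.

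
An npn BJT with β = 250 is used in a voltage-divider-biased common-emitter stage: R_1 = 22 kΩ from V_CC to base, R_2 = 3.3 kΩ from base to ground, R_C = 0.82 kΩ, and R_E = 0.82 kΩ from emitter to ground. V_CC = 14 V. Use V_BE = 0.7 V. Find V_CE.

V_CE ≈ 12 V

Thevenize the base divider: V_Th = V_CC·R_2/(R_1+R_2) = 14×3.3/25.3 = 1.83 V, R_Th = R_1‖R_2 = 2.87 kΩ.
Base-emitter loop: V_Th = I_B·R_Th + V_BE + (β+1)I_B·R_E, so I_B = (1.83 − 0.7) / (2.87 + 251×0.82) = 0.0054 mA.
I_C = β·I_B = 250×0.0054 = 1.35 mA, and I_E = (β+1)I_B = 1.35 mA.
V_CE = V_CC − I_C·R_C − I_E·R_E = 14 − 1.35×0.82 − 1.35×0.82 = 11.8 V.
V_CE = 11.8 V > 0.2 V confirms active-region operation.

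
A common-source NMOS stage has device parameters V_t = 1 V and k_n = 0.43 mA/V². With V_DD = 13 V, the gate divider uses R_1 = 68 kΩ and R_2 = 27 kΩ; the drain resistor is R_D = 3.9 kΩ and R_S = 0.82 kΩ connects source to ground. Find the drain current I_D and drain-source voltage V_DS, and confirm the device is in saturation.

I_D ≈ 0.85 mA, V_DS ≈ 9 V

V_G = V_DD·R_2/(R_1+R_2) = 13×27/95 = 3.69 V.
Assume saturation: I_D = (k_n/2)(V_GS − V_t)² with V_GS = V_G − I_D·R_S = 3.69 − 0.82·I_D.
Substituting gives 0.145·I_D² − 1.95·I_D + 1.56 = 0, with roots I_D = 0.855 or 12.6 mA.
The root I_D = 12.6 mA gives V_GS = -6.67 V ≤ V_t, so take I_D = 0.855 mA.
Then V_GS = 2.99 V and V_DS = V_DD − I_D(R_D+R_S) = 13 − 0.855×4.72 = 8.97 V.
Saturation requires V_DS ≥ V_GS − V_t = 1.99 V; 8.97 ≥ 1.99 ✓.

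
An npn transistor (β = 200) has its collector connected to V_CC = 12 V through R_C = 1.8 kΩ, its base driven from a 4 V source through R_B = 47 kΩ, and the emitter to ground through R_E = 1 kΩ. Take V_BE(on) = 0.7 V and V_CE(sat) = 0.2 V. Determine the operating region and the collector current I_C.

active; I_C ≈ 2.7 mA

Assume active. Base-emitter loop: I_B = (V_BB − V_BE)/(R_B + (β+1)R_E) = (4 − 0.7)/(47 + 201×1) = 0.0133 mA.
I_C = β·I_B = 200×0.0133 = 2.66 mA.
V_CE = V_CC − I_C·R_C − I_E·R_E = 12 − 2.66×1.8 − 2.67×1 = 4.54 V > V_CE(sat), so the active-region assumption holds.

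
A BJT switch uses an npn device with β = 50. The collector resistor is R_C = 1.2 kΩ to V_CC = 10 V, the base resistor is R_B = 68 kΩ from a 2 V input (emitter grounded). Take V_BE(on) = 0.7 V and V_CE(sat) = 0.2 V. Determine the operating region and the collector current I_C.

Assume active. Base-emitter loop: I_B = (V_BB − V_BE)/R_B = (2 − 0.7)/68 = 0.0191 mA.
I_C = β·I_B = 50×0.0191 = 0.956 mA.
V_CE = V_CC − I_C·R_C = 10 − 0.956×1.2 = 8.85 V > V_CE(sat), so the active-region assumption holds.

active; I_C ≈ 0.96 mA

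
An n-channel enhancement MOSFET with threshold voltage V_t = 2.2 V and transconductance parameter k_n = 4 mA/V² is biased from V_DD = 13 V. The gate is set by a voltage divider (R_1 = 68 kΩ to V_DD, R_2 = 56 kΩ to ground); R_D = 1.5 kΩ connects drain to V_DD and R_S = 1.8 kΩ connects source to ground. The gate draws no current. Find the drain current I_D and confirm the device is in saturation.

I_D ≈ 1.6 mA

V_G = V_DD·R_2/(R_1+R_2) = 13×56/124 = 5.87 V.
Assume saturation: I_D = (k_n/2)(V_GS − V_t)² with V_GS = V_G − I_D·R_S = 5.87 − 1.8·I_D.
Substituting gives 6.48·I_D² − 27.4·I_D + 27 = 0, with roots I_D = 1.55 or 2.68 mA.
The root I_D = 2.68 mA gives V_GS = 1.04 V ≤ V_t, so take I_D = 1.55 mA.
Then V_GS = 3.08 V and V_DS = V_DD − I_D(R_D+R_S) = 13 − 1.55×3.3 = 7.88 V.
Saturation requires V_DS ≥ V_GS − V_t = 0.88 V; 7.88 ≥ 0.88 ✓.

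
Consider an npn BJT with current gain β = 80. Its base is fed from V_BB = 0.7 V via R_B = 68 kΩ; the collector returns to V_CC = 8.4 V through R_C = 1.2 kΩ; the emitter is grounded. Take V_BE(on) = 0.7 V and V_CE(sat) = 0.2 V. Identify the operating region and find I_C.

V_BB = 0.7 V ≤ V_BE(on) = 0.7 V, so the base-emitter junction is not forward biased.
The transistor is in cutoff: I_B = I_C = 0.

cutoff; I_C ≈ 0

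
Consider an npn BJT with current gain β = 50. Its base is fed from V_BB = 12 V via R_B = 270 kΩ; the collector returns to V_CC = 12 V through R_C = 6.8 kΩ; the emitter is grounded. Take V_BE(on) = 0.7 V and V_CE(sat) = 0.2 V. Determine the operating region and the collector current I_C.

Assume active: I_B = (12 − 0.7)/270 = 0.0419 mA, giving I_C = β·I_B = 2.09 mA.
But then V_CE = 12 − 2.09×6.8 = -2.23 V < V_CE(sat) = 0.2 V — impossible in the active region.
So the transistor is saturated. With V_CE = 0.2 V, I_C = (V_CC − 0.2)/R_C = 11.8/6.8 = 1.74 mA.
Check: β·I_B = 2.09 mA > I_C = 1.74 mA, confirming saturation.

saturation; I_C ≈ 1.7 mA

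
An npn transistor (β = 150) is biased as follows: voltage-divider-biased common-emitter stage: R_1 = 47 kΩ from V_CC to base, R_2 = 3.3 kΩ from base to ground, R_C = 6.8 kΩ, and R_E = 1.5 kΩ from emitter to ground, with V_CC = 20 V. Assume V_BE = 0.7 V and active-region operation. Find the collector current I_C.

Thevenize the base divider: V_Th = V_CC·R_2/(R_1+R_2) = 20×3.3/50.3 = 1.31 V, R_Th = R_1‖R_2 = 3.08 kΩ.
Base-emitter loop: V_Th = I_B·R_Th + V_BE + (β+1)I_B·R_E, so I_B = (1.31 − 0.7) / (3.08 + 151×1.5) = 0.00267 mA.
I_C = β·I_B = 150×0.00267 = 0.4 mA, and I_E = (β+1)I_B = 0.403 mA.
V_CE = V_CC − I_C·R_C − I_E·R_E = 20 − 0.4×6.8 − 0.403×1.5 = 16.7 V.
V_CE = 16.7 V > 0.2 V confirms active-region operation.

I_C ≈ 0.4 mA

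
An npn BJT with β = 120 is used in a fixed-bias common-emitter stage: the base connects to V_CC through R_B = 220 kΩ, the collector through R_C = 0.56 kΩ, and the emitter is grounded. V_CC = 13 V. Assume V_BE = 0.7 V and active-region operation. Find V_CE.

Base loop: V_CC = I_B·R_B + V_BE, so I_B = (13 − 0.7)/220 kΩ = 0.0559 mA.
In the active region I_C = β·I_B = 120 × 0.0559 = 6.71 mA.
Collector loop: V_CE = V_CC − I_C·R_C = 13 − 6.71×0.56 = 9.24 V.
Since V_CE = 9.24 V > V_CE(sat) ≈ 0.2 V, the transistor is in the active region as assumed.

V_CE ≈ 9.2 V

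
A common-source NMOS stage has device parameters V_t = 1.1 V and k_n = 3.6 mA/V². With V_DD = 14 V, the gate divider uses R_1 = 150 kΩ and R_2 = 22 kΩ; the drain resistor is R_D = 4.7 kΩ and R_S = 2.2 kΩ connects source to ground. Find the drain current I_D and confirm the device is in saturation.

I_D ≈ 0.17 mA

V_G = V_DD·R_2/(R_1+R_2) = 14×22/172 = 1.79 V.
Assume saturation: I_D = (k_n/2)(V_GS − V_t)² with V_GS = V_G − I_D·R_S = 1.79 − 2.2·I_D.
Substituting gives 8.71·I_D² − 6.47·I_D + 0.859 = 0, with roots I_D = 0.173 or 0.57 mA.
The root I_D = 0.57 mA gives V_GS = 0.537 V ≤ V_t, so take I_D = 0.173 mA.
Then V_GS = 1.41 V and V_DS = V_DD − I_D(R_D+R_S) = 14 − 0.173×6.9 = 12.8 V.
Saturation requires V_DS ≥ V_GS − V_t = 0.31 V; 12.8 ≥ 0.31 ✓.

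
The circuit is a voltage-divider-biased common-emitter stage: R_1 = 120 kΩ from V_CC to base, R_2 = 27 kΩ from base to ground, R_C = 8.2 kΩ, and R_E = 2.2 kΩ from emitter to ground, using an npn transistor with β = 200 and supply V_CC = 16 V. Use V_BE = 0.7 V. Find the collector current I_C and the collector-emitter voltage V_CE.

Thevenize the base divider: V_Th = V_CC·R_2/(R_1+R_2) = 16×27/147 = 2.94 V, R_Th = R_1‖R_2 = 22 kΩ.
Base-emitter loop: V_Th = I_B·R_Th + V_BE + (β+1)I_B·R_E, so I_B = (2.94 − 0.7) / (22 + 201×2.2) = 0.00482 mA.
I_C = β·I_B = 200×0.00482 = 0.964 mA, and I_E = (β+1)I_B = 0.969 mA.
V_CE = V_CC − I_C·R_C − I_E·R_E = 16 − 0.964×8.2 − 0.969×2.2 = 5.96 V.
V_CE = 5.96 V > 0.2 V confirms active-region operation.

I_C ≈ 0.96 mA, V_CE ≈ 6 V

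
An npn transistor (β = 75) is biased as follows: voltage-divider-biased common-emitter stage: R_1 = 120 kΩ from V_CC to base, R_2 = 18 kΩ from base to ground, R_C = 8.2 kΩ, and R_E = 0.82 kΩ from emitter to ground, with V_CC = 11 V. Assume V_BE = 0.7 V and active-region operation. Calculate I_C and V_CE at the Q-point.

I_C ≈ 0.71 mA, V_CE ≈ 4.6 V

Thevenize the base divider: V_Th = V_CC·R_2/(R_1+R_2) = 11×18/138 = 1.43 V, R_Th = R_1‖R_2 = 15.7 kΩ.
Base-emitter loop: V_Th = I_B·R_Th + V_BE + (β+1)I_B·R_E, so I_B = (1.43 − 0.7) / (15.7 + 76×0.82) = 0.00942 mA.
I_C = β·I_B = 75×0.00942 = 0.707 mA, and I_E = (β+1)I_B = 0.716 mA.
V_CE = V_CC − I_C·R_C − I_E·R_E = 11 − 0.707×8.2 − 0.716×0.82 = 4.62 V.
V_CE = 4.62 V > 0.2 V confirms active-region operation.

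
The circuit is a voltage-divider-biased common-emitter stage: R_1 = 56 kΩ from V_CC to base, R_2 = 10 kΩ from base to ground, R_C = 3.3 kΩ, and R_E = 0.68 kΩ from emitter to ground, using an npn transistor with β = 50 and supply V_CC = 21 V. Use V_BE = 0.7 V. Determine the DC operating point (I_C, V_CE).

I_C ≈ 2.9 mA, V_CE ≈ 9.5 V

Thevenize the base divider: V_Th = V_CC·R_2/(R_1+R_2) = 21×10/66 = 3.18 V, R_Th = R_1‖R_2 = 8.48 kΩ.
Base-emitter loop: V_Th = I_B·R_Th + V_BE + (β+1)I_B·R_E, so I_B = (3.18 − 0.7) / (8.48 + 51×0.68) = 0.0575 mA.
I_C = β·I_B = 50×0.0575 = 2.87 mA, and I_E = (β+1)I_B = 2.93 mA.
V_CE = V_CC − I_C·R_C − I_E·R_E = 21 − 2.87×3.3 − 2.93×0.68 = 9.52 V.
V_CE = 9.52 V > 0.2 V confirms active-region operation.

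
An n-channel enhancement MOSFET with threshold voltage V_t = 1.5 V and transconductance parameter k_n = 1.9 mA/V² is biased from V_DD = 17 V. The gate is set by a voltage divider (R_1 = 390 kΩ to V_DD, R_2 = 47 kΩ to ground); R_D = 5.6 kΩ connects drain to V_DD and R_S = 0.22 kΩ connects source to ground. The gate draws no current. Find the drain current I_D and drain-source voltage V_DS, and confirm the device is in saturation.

V_G = V_DD·R_2/(R_1+R_2) = 17×47/437 = 1.83 V.
Assume saturation: I_D = (k_n/2)(V_GS − V_t)² with V_GS = V_G − I_D·R_S = 1.83 − 0.22·I_D.
Substituting gives 0.046·I_D² − 1.14·I_D + 0.102 = 0, with roots I_D = 0.0904 or 24.6 mA.
The root I_D = 24.6 mA gives V_GS = -3.59 V ≤ V_t, so take I_D = 0.0904 mA.
Then V_GS = 1.81 V and V_DS = V_DD − I_D(R_D+R_S) = 17 − 0.0904×5.82 = 16.5 V.
Saturation requires V_DS ≥ V_GS − V_t = 0.308 V; 16.5 ≥ 0.308 ✓.

I_D ≈ 0.09 mA, V_DS ≈ 16 V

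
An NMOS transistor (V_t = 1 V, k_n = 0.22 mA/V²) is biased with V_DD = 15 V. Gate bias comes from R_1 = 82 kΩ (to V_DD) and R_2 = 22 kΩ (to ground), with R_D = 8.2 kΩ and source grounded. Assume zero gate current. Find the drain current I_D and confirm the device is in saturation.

V_G = V_DD·R_2/(R_1+R_2) = 15×22/104 = 3.17 V. With the source grounded, V_GS = V_G = 3.17 V.
Assume saturation: I_D = (k_n/2)(V_GS − V_t)² = (0.22/2)×(3.17 − 1)² = 0.11×2.17² = 0.519 mA.
V_DS = V_DD − I_D·R_D = 15 − 0.519×8.2 = 10.7 V.
Saturation requires V_DS ≥ V_GS − V_t = 2.17 V; 10.7 ≥ 2.17 ✓.

I_D ≈ 0.52 mA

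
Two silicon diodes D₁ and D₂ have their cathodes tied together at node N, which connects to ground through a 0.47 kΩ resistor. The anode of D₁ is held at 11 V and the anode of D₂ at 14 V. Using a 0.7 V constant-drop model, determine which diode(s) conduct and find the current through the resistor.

Assume both conduct. Then node N would need to be at both 11−0.7 = 10.3 V and 14−0.7 = 13.3 V, which is impossible.
Assume only D₂ conducts: V_N = 14 − 0.7 = 13.3 V, so I_R = 13.3/0.47 = 28.3 mA.
Check D₁: its anode-to-cathode voltage is 11 − 13.3 = -2.3 V < 0.7 V, so it is off. The assumption is consistent.

Only D₂ conducts; I_R ≈ 28 mA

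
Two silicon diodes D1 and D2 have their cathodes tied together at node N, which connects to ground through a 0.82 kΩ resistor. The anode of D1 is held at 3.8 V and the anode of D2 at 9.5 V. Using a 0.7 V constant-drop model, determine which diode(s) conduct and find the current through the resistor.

Assume both conduct. Then node N would need to be at both 3.8−0.7 = 3.1 V and 9.5−0.7 = 8.8 V, which is impossible.
Assume only D2 conducts: V_N = 9.5 − 0.7 = 8.8 V, so I_R = 8.8/0.82 = 10.7 mA.
Check D1: its anode-to-cathode voltage is 3.8 − 8.8 = -5 V < 0.7 V, so it is off. The assumption is consistent.

Only D2 conducts; I_R ≈ 11 mA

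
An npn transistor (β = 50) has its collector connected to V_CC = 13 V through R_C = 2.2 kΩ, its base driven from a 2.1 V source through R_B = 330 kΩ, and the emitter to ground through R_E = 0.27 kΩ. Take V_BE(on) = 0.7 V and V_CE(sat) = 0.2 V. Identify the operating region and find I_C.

active; I_C ≈ 0.2 mA

Assume active. Base-emitter loop: I_B = (V_BB − V_BE)/(R_B + (β+1)R_E) = (2.1 − 0.7)/(330 + 51×0.27) = 0.00407 mA.
I_C = β·I_B = 50×0.00407 = 0.204 mA.
V_CE = V_CC − I_C·R_C − I_E·R_E = 13 − 0.204×2.2 − 0.208×0.27 = 12.5 V > V_CE(sat), so the active-region assumption holds.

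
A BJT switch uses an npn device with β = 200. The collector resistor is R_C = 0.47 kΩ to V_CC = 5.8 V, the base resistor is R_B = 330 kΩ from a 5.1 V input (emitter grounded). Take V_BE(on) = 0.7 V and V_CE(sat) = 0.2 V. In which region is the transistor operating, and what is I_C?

active; I_C ≈ 2.7 mA

Assume active. Base-emitter loop: I_B = (V_BB − V_BE)/R_B = (5.1 − 0.7)/330 = 0.0133 mA.
I_C = β·I_B = 200×0.0133 = 2.67 mA.
V_CE = V_CC − I_C·R_C = 5.8 − 2.67×0.47 = 4.55 V > V_CE(sat), so the active-region assumption holds.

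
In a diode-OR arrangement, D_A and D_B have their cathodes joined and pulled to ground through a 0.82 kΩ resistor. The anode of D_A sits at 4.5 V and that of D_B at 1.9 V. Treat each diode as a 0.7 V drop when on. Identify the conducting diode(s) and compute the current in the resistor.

Assume both conduct. Then node N would need to be at both 4.5−0.7 = 3.8 V and 1.9−0.7 = 1.2 V, which is impossible.
Assume only D_A conducts: V_N = 4.5 − 0.7 = 3.8 V, so I_R = 3.8/0.82 = 4.63 mA.
Check D_B: its anode-to-cathode voltage is 1.9 − 3.8 = -1.9 V < 0.7 V, so it is off. The assumption is consistent.

Only D_A conducts; I_R ≈ 4.6 mA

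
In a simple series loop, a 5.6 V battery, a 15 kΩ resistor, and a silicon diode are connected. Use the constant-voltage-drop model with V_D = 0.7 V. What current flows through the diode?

I ≈ 0.33 mA

KVL around the loop: 5.6 = V_D + I·R = 0.7 + I × 15 kΩ.
So I = (5.6 − 0.7) / 15 kΩ = 4.9 / 15 = 0.327 mA.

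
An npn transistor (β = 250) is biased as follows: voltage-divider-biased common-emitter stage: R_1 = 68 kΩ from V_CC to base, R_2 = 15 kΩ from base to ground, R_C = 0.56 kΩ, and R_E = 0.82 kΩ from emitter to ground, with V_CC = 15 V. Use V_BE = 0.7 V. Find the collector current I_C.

Thevenize the base divider: V_Th = V_CC·R_2/(R_1+R_2) = 15×15/83 = 2.71 V, R_Th = R_1‖R_2 = 12.3 kΩ.
Base-emitter loop: V_Th = I_B·R_Th + V_BE + (β+1)I_B·R_E, so I_B = (2.71 − 0.7) / (12.3 + 251×0.82) = 0.00922 mA.
I_C = β·I_B = 250×0.00922 = 2.3 mA, and I_E = (β+1)I_B = 2.31 mA.
V_CE = V_CC − I_C·R_C − I_E·R_E = 15 − 2.3×0.56 − 2.31×0.82 = 11.8 V.
V_CE = 11.8 V > 0.2 V confirms active-region operation.

I_C ≈ 2.3 mA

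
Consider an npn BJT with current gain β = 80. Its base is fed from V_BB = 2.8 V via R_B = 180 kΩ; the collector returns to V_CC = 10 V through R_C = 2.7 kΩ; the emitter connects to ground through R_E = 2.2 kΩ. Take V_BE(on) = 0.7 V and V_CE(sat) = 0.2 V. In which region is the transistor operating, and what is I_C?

active; I_C ≈ 0.47 mA

Assume active. Base-emitter loop: I_B = (V_BB − V_BE)/(R_B + (β+1)R_E) = (2.8 − 0.7)/(180 + 81×2.2) = 0.00586 mA.
I_C = β·I_B = 80×0.00586 = 0.469 mA.
V_CE = V_CC − I_C·R_C − I_E·R_E = 10 − 0.469×2.7 − 0.475×2.2 = 7.69 V > V_CE(sat), so the active-region assumption holds.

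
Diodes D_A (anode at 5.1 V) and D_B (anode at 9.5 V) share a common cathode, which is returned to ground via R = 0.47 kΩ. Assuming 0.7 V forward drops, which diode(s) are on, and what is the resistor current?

Only D_B conducts; I_R ≈ 19 mA

Assume both conduct. Then node N would need to be at both 5.1−0.7 = 4.4 V and 9.5−0.7 = 8.8 V, which is impossible.
Assume only D_B conducts: V_N = 9.5 − 0.7 = 8.8 V, so I_R = 8.8/0.47 = 18.7 mA.
Check D_A: its anode-to-cathode voltage is 5.1 − 8.8 = -3.7 V < 0.7 V, so it is off. The assumption is consistent.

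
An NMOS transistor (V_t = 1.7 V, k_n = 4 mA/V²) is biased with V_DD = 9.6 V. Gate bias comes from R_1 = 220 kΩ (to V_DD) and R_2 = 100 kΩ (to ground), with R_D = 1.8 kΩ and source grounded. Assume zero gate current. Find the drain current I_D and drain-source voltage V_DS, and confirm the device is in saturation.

I_D ≈ 3.4 mA, V_DS ≈ 3.5 V

V_G = V_DD·R_2/(R_1+R_2) = 9.6×100/320 = 3 V. With the source grounded, V_GS = V_G = 3 V.
Assume saturation: I_D = (k_n/2)(V_GS − V_t)² = (4/2)×(3 − 1.7)² = 2×1.3² = 3.38 mA.
V_DS = V_DD − I_D·R_D = 9.6 − 3.38×1.8 = 3.52 V.
Saturation requires V_DS ≥ V_GS − V_t = 1.3 V; 3.52 ≥ 1.3 ✓.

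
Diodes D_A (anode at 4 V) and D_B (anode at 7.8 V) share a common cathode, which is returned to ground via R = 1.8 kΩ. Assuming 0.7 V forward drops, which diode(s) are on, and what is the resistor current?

Only D_B conducts; I_R ≈ 3.9 mA

Assume both conduct. Then node N would need to be at both 4−0.7 = 3.3 V and 7.8−0.7 = 7.1 V, which is impossible.
Assume only D_B conducts: V_N = 7.8 − 0.7 = 7.1 V, so I_R = 7.1/1.8 = 3.94 mA.
Check D_A: its anode-to-cathode voltage is 4 − 7.1 = -3.1 V < 0.7 V, so it is off. The assumption is consistent.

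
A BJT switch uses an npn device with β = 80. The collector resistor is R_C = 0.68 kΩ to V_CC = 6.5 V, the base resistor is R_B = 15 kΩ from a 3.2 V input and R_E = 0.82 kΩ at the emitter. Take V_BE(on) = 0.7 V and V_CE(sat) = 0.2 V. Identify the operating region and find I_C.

active; I_C ≈ 2.5 mA

Assume active. Base-emitter loop: I_B = (V_BB − V_BE)/(R_B + (β+1)R_E) = (3.2 − 0.7)/(15 + 81×0.82) = 0.0307 mA.
I_C = β·I_B = 80×0.0307 = 2.46 mA.
V_CE = V_CC − I_C·R_C − I_E·R_E = 6.5 − 2.46×0.68 − 2.49×0.82 = 2.79 V > V_CE(sat), so the active-region assumption holds.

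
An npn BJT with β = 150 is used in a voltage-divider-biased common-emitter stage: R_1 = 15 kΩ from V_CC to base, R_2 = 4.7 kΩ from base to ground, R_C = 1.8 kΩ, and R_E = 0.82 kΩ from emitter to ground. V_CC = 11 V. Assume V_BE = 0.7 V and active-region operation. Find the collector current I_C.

I_C ≈ 2.3 mA

Thevenize the base divider: V_Th = V_CC·R_2/(R_1+R_2) = 11×4.7/19.7 = 2.62 V, R_Th = R_1‖R_2 = 3.58 kΩ.
Base-emitter loop: V_Th = I_B·R_Th + V_BE + (β+1)I_B·R_E, so I_B = (2.62 − 0.7) / (3.58 + 151×0.82) = 0.0151 mA.
I_C = β·I_B = 150×0.0151 = 2.27 mA, and I_E = (β+1)I_B = 2.28 mA.
V_CE = V_CC − I_C·R_C − I_E·R_E = 11 − 2.27×1.8 − 2.28×0.82 = 5.05 V.
V_CE = 5.05 V > 0.2 V confirms active-region operation.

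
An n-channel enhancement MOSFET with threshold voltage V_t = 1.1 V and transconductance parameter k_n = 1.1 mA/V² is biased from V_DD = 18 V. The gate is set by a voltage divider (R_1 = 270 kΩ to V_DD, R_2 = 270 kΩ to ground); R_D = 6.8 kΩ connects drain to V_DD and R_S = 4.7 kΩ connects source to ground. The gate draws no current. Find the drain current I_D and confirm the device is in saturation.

V_G = V_DD·R_2/(R_1+R_2) = 18×270/540 = 9 V.
Assume saturation: I_D = (k_n/2)(V_GS − V_t)² with V_GS = V_G − I_D·R_S = 9 − 4.7·I_D.
Substituting gives 12.1·I_D² − 41.8·I_D + 34.3 = 0, with roots I_D = 1.35 or 2.1 mA.
The root I_D = 2.1 mA gives V_GS = -0.852 V ≤ V_t, so take I_D = 1.35 mA.
Then V_GS = 2.67 V and V_DS = V_DD − I_D(R_D+R_S) = 18 − 1.35×11.5 = 2.5 V.
Saturation requires V_DS ≥ V_GS − V_t = 1.57 V; 2.5 ≥ 1.57 ✓.

I_D ≈ 1.3 mA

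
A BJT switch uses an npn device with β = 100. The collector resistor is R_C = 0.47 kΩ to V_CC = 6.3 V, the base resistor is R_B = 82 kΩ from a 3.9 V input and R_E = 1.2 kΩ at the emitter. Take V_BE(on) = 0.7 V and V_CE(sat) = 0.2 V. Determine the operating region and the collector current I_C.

active; I_C ≈ 1.6 mA

Assume active. Base-emitter loop: I_B = (V_BB − V_BE)/(R_B + (β+1)R_E) = (3.9 − 0.7)/(82 + 101×1.2) = 0.0157 mA.
I_C = β·I_B = 100×0.0157 = 1.57 mA.
V_CE = V_CC − I_C·R_C − I_E·R_E = 6.3 − 1.57×0.47 − 1.59×1.2 = 3.65 V > V_CE(sat), so the active-region assumption holds.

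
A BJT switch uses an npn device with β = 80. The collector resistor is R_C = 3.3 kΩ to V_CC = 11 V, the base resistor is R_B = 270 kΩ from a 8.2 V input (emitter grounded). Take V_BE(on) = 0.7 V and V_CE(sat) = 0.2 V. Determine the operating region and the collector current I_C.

Assume active. Base-emitter loop: I_B = (V_BB − V_BE)/R_B = (8.2 − 0.7)/270 = 0.0278 mA.
I_C = β·I_B = 80×0.0278 = 2.22 mA.
V_CE = V_CC − I_C·R_C = 11 − 2.22×3.3 = 3.67 V > V_CE(sat), so the active-region assumption holds.

active; I_C ≈ 2.2 mA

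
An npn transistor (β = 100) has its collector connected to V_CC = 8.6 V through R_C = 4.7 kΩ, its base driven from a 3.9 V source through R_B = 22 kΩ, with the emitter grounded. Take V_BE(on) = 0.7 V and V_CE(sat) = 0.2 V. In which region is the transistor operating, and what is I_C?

Assume active: I_B = (3.9 − 0.7)/22 = 0.145 mA, giving I_C = β·I_B = 14.5 mA.
But then V_CE = 8.6 − 14.5×4.7 = -59.8 V < V_CE(sat) = 0.2 V — impossible in the active region.
So the transistor is saturated. With V_CE = 0.2 V, I_C = (V_CC − 0.2)/R_C = 8.4/4.7 = 1.79 mA.
Check: β·I_B = 14.5 mA > I_C = 1.79 mA, confirming saturation.

saturation; I_C ≈ 1.8 mA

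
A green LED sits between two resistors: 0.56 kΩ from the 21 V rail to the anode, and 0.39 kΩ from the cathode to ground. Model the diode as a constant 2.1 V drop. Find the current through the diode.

The two resistors are in series with the diode, so KVL gives 21 = I·0.56 + 2.1 + I·0.39.
I = (21 − 2.1) / (0.56 + 0.39) kΩ = 18.9 / 0.95 = 19.9 mA.

I ≈ 20 mA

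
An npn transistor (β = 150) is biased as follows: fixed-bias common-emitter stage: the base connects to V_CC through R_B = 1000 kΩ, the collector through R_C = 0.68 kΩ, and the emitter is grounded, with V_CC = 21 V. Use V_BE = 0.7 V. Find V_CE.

V_CE ≈ 19 V

Base loop: V_CC = I_B·R_B + V_BE, so I_B = (21 − 0.7)/1000 kΩ = 0.0203 mA.
In the active region I_C = β·I_B = 150 × 0.0203 = 3.05 mA.
Collector loop: V_CE = V_CC − I_C·R_C = 21 − 3.05×0.68 = 18.9 V.
Since V_CE = 18.9 V > V_CE(sat) ≈ 0.2 V, the transistor is in the active region as assumed.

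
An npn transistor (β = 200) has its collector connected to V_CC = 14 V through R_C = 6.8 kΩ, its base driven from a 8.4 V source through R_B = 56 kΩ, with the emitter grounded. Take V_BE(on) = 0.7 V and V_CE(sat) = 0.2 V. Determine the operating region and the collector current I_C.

Assume active: I_B = (8.4 − 0.7)/56 = 0.138 mA, giving I_C = β·I_B = 27.5 mA.
But then V_CE = 14 − 27.5×6.8 = -173 V < V_CE(sat) = 0.2 V — impossible in the active region.
So the transistor is saturated. With V_CE = 0.2 V, I_C = (V_CC − 0.2)/R_C = 13.8/6.8 = 2.03 mA.
Check: β·I_B = 27.5 mA > I_C = 2.03 mA, confirming saturation.

saturation; I_C ≈ 2 mA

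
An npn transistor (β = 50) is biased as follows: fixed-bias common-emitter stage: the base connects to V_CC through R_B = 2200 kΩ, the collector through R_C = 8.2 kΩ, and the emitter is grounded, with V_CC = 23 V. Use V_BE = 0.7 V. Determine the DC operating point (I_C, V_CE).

Base loop: V_CC = I_B·R_B + V_BE, so I_B = (23 − 0.7)/2200 kΩ = 0.0101 mA.
In the active region I_C = β·I_B = 50 × 0.0101 = 0.507 mA.
Collector loop: V_CE = V_CC − I_C·R_C = 23 − 0.507×8.2 = 18.8 V.
Since V_CE = 18.8 V > V_CE(sat) ≈ 0.2 V, the transistor is in the active region as assumed.

I_C ≈ 0.51 mA, V_CE ≈ 19 V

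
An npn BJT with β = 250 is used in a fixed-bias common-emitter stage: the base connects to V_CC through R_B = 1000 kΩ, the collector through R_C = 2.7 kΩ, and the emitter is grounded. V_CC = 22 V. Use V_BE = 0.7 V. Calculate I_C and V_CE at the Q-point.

Base loop: V_CC = I_B·R_B + V_BE, so I_B = (22 − 0.7)/1000 kΩ = 0.0213 mA.
In the active region I_C = β·I_B = 250 × 0.0213 = 5.33 mA.
Collector loop: V_CE = V_CC − I_C·R_C = 22 − 5.33×2.7 = 7.62 V.
Since V_CE = 7.62 V > V_CE(sat) ≈ 0.2 V, the transistor is in the active region as assumed.

I_C ≈ 5.3 mA, V_CE ≈ 7.6 V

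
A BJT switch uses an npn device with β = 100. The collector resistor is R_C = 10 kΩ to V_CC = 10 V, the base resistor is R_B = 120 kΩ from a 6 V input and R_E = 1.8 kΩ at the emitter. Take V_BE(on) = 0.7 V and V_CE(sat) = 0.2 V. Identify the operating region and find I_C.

saturation; I_C ≈ 0.83 mA

Assume active: I_B = (6 − 0.7)/(120 + 101×1.8) = 0.0176 mA, I_C = β·I_B = 1.76 mA.
Then V_CE = 10 − 1.76×10 − 1.77×1.8 = -10.8 V < 0.2 V — the active assumption fails.
Re-solve with V_CE = 0.2 V. KCL at the emitter: V_E/R_E = (V_BB−0.7−V_E)/R_B + (V_CC−0.2−V_E)/R_C, giving V_E = 1.54 V.
I_C = (V_CC − 0.2 − V_E)/R_C = (9.8 − 1.54)/10 = 0.826 mA.
Check: I_B = (5.3 − 1.54)/120 = 0.0313 mA, and β·I_B = 3.13 mA > I_C, confirming saturation.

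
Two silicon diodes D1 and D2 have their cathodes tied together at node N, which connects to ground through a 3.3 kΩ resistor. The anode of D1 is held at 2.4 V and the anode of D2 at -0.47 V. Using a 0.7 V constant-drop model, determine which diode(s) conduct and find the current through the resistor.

Assume both conduct. Then node N would need to be at both 2.4−0.7 = 1.7 V and -0.47−0.7 = -1.17 V, which is impossible.
Assume only D1 conducts: V_N = 2.4 − 0.7 = 1.7 V, so I_R = 1.7/3.3 = 0.515 mA.
Check D2: its anode-to-cathode voltage is -0.47 − 1.7 = -2.17 V < 0.7 V, so it is off. The assumption is consistent.

Only D1 conducts; I_R ≈ 0.52 mA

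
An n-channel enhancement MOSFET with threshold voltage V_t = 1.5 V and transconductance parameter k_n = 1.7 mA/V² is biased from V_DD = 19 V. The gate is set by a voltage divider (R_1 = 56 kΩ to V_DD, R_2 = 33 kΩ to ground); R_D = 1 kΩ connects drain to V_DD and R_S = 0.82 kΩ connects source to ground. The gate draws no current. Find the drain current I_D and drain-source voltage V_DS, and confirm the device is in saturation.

V_G = V_DD·R_2/(R_1+R_2) = 19×33/89 = 7.04 V.
Assume saturation: I_D = (k_n/2)(V_GS − V_t)² with V_GS = V_G − I_D·R_S = 7.04 − 0.82·I_D.
Substituting gives 0.572·I_D² − 8.73·I_D + 26.1 = 0, with roots I_D = 4.09 or 11.2 mA.
The root I_D = 11.2 mA gives V_GS = -2.13 V ≤ V_t, so take I_D = 4.09 mA.
Then V_GS = 3.69 V and V_DS = V_DD − I_D(R_D+R_S) = 19 − 4.09×1.82 = 11.6 V.
Saturation requires V_DS ≥ V_GS − V_t = 2.19 V; 11.6 ≥ 2.19 ✓.

I_D ≈ 4.1 mA, V_DS ≈ 12 V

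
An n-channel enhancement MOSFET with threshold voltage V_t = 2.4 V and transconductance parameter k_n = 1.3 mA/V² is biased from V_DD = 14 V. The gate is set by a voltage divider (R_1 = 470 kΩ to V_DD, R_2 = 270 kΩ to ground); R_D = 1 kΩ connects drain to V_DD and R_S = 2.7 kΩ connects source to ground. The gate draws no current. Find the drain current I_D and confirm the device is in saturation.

I_D ≈ 0.64 mA

V_G = V_DD·R_2/(R_1+R_2) = 14×270/740 = 5.11 V.
Assume saturation: I_D = (k_n/2)(V_GS − V_t)² with V_GS = V_G − I_D·R_S = 5.11 − 2.7·I_D.
Substituting gives 4.74·I_D² − 10.5·I_D + 4.77 = 0, with roots I_D = 0.636 or 1.58 mA.
The root I_D = 1.58 mA gives V_GS = 0.841 V ≤ V_t, so take I_D = 0.636 mA.
Then V_GS = 3.39 V and V_DS = V_DD − I_D(R_D+R_S) = 14 − 0.636×3.7 = 11.6 V.
Saturation requires V_DS ≥ V_GS − V_t = 0.99 V; 11.6 ≥ 0.99 ✓.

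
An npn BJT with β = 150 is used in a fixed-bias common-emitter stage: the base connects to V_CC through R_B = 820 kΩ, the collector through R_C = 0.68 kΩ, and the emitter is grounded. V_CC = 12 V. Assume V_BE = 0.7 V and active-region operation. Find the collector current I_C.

Base loop: V_CC = I_B·R_B + V_BE, so I_B = (12 − 0.7)/820 kΩ = 0.0138 mA.
In the active region I_C = β·I_B = 150 × 0.0138 = 2.07 mA.
Collector loop: V_CE = V_CC − I_C·R_C = 12 − 2.07×0.68 = 10.6 V.
Since V_CE = 10.6 V > V_CE(sat) ≈ 0.2 V, the transistor is in the active region as assumed.

I_C ≈ 2.1 mA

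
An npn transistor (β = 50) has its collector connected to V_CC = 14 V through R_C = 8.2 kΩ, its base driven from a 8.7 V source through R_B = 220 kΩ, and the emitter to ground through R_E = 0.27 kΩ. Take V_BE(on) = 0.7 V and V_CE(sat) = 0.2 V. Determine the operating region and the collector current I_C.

saturation; I_C ≈ 1.6 mA

Assume active: I_B = (8.7 − 0.7)/(220 + 51×0.27) = 0.0342 mA, I_C = β·I_B = 1.71 mA.
Then V_CE = 14 − 1.71×8.2 − 1.75×0.27 = -0.502 V < 0.2 V — the active assumption fails.
Re-solve with V_CE = 0.2 V. KCL at the emitter: V_E/R_E = (V_BB−0.7−V_E)/R_B + (V_CC−0.2−V_E)/R_C, giving V_E = 0.449 V.
I_C = (V_CC − 0.2 − V_E)/R_C = (13.8 − 0.449)/8.2 = 1.63 mA.
Check: I_B = (8 − 0.449)/220 = 0.0343 mA, and β·I_B = 1.72 mA > I_C, confirming saturation.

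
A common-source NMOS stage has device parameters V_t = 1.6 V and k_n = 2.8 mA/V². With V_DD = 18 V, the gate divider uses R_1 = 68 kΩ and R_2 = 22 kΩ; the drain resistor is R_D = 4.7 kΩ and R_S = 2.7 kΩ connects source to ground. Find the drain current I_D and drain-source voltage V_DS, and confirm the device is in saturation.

I_D ≈ 0.76 mA, V_DS ≈ 12 V

V_G = V_DD·R_2/(R_1+R_2) = 18×22/90 = 4.4 V.
Assume saturation: I_D = (k_n/2)(V_GS − V_t)² with V_GS = V_G − I_D·R_S = 4.4 − 2.7·I_D.
Substituting gives 10.2·I_D² − 22.2·I_D + 11 = 0, with roots I_D = 0.764 or 1.41 mA.
The root I_D = 1.41 mA gives V_GS = 0.597 V ≤ V_t, so take I_D = 0.764 mA.
Then V_GS = 2.34 V and V_DS = V_DD − I_D(R_D+R_S) = 18 − 0.764×7.4 = 12.3 V.
Saturation requires V_DS ≥ V_GS − V_t = 0.738 V; 12.3 ≥ 0.738 ✓.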